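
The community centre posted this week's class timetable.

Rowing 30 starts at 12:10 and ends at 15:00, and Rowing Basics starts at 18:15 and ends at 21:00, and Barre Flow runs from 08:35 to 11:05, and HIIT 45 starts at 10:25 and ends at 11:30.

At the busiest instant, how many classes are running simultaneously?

Sort all start/end points and keep a running count:
08:35 start Barre Flow → 1
10:25 start HIIT 45 → 2
11:05 end Barre Flow → 1
11:30 end HIIT 45 → 0
12:10 start Rowing 30 → 1
15:00 end Rowing 30 → 0
18:15 start Rowing Basics → 1
21:00 end Rowing Basics → 0
Peak is 2, at 10:25 (Barre Flow, HIIT 45).

2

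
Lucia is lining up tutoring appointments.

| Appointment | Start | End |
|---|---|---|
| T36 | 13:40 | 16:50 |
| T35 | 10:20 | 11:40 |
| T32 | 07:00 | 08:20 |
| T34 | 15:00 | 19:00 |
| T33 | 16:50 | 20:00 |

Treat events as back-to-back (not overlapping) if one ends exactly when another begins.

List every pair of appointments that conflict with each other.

T33 & T34, T34 & T36

Sorted by start: T32, T35, T36, T34, T33.
T35 starts after T32 ends — done with T32.
T36 starts after T35 ends — done with T35.
T34 starts before T36 ends → T36 and T34 overlap.
T33 starts exactly when T36 ends (back-to-back, no overlap).
T33 starts before T34 ends → T34 and T33 overlap.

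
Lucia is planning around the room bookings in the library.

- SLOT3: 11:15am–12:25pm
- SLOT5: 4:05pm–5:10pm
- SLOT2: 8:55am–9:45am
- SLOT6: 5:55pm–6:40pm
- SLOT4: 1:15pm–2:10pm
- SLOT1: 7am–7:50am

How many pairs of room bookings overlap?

Check each pair: they overlap iff neither finishes before the other starts.
Sorted by start: SLOT1, SLOT2, SLOT3, SLOT4, SLOT5, SLOT6.
SLOT2 starts after SLOT1 ends — done with SLOT1.
SLOT3 starts after SLOT2 ends — done with SLOT2.
SLOT4 starts after SLOT3 ends — done with SLOT3.
SLOT5 starts after SLOT4 ends — done with SLOT4.
SLOT6 starts after SLOT5 ends.
No pair overlaps.

0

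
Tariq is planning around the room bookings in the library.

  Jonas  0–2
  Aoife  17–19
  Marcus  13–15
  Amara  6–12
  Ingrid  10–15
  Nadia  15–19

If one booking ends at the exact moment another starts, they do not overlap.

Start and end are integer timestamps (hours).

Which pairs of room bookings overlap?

Amara & Ingrid, Aoife & Nadia, Ingrid & Marcus

Sorted by start: Jonas, Amara, Ingrid, Marcus, Nadia, Aoife.
Amara starts after Jonas ends — done with Jonas.
Ingrid starts before Amara ends → Amara and Ingrid overlap.
Marcus starts after Amara ends — done with Amara.
Marcus starts before Ingrid ends → Ingrid and Marcus overlap.
Nadia starts exactly when Ingrid ends (back-to-back, no overlap) — done with Ingrid.
Nadia starts exactly when Marcus ends (back-to-back, no overlap) — done with Marcus.
Aoife starts before Nadia ends → Nadia and Aoife overlap.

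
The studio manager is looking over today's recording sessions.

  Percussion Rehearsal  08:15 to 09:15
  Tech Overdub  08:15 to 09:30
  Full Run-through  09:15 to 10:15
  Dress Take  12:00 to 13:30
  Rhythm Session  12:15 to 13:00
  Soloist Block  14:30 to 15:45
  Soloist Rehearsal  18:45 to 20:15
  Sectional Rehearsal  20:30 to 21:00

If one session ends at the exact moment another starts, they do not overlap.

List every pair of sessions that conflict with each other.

Two intervals overlap when each starts before the other ends.
Sorted by start: Percussion Rehearsal, Tech Overdub, Full Run-through, Dress Take, Rhythm Session, Soloist Block, Soloist Rehearsal, Sectional Rehearsal.
Tech Overdub starts before Percussion Rehearsal ends → Percussion Rehearsal and Tech Overdub overlap.
Full Run-through starts exactly when Percussion Rehearsal ends (back-to-back, no overlap), so nothing later overlaps Percussion Rehearsal either.
Full Run-through starts before Tech Overdub ends → Tech Overdub and Full Run-through overlap.
Dress Take starts after Tech Overdub ends, so nothing later overlaps Tech Overdub either.
Dress Take starts after Full Run-through ends, so nothing later overlaps Full Run-through either.
Rhythm Session starts before Dress Take ends → Dress Take and Rhythm Session overlap.
Soloist Block starts after Dress Take ends, so nothing later overlaps Dress Take either.
Soloist Block starts after Rhythm Session ends, so nothing later overlaps Rhythm Session either.
Soloist Rehearsal starts after Soloist Block ends, so nothing later overlaps Soloist Block either.
Sectional Rehearsal starts after Soloist Rehearsal ends.

Dress Take & Rhythm Session, Full Run-through & Tech Overdub, Percussion Rehearsal & Tech Overdub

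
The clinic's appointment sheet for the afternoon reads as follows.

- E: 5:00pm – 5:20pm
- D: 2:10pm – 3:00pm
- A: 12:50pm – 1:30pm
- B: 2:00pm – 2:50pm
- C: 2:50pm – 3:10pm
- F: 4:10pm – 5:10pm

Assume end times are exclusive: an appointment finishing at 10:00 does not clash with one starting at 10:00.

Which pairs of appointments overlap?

B & D, C & D, E & F

Sorted by start: A, B, D, C, F, E.
B starts after A ends; A is clear from here.
D starts before B ends → B and D overlap.
C starts exactly when B ends (back-to-back, no overlap); B is clear from here.
C starts before D ends → D and C overlap.
F starts after D ends; D is clear from here.
F starts after C ends; C is clear from here.
E starts before F ends → F and E overlap.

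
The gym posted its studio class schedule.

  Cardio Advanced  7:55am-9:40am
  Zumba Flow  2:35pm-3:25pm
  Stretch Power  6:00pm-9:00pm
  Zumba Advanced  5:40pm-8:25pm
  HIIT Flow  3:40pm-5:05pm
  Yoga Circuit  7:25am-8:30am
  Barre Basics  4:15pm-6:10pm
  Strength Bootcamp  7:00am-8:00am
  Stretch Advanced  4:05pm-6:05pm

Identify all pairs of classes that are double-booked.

Sorted by start: Strength Bootcamp, Yoga Circuit, Cardio Advanced, Zumba Flow, HIIT Flow, Stretch Advanced, Barre Basics, Zumba Advanced, Stretch Power.
Yoga Circuit starts before Strength Bootcamp ends → Strength Bootcamp and Yoga Circuit overlap.
Cardio Advanced starts before Strength Bootcamp ends → Strength Bootcamp and Cardio Advanced overlap.
Zumba Flow starts after Strength Bootcamp ends; Strength Bootcamp is clear from here.
Cardio Advanced starts before Yoga Circuit ends → Yoga Circuit and Cardio Advanced overlap.
Zumba Flow starts after Yoga Circuit ends; Yoga Circuit is clear from here.
Zumba Flow starts after Cardio Advanced ends; Cardio Advanced is clear from here.
HIIT Flow starts after Zumba Flow ends; Zumba Flow is clear from here.
Stretch Advanced starts before HIIT Flow ends → HIIT Flow and Stretch Advanced overlap.
Barre Basics starts before HIIT Flow ends → HIIT Flow and Barre Basics overlap.
Zumba Advanced starts after HIIT Flow ends; HIIT Flow is clear from here.
Barre Basics starts before Stretch Advanced ends → Stretch Advanced and Barre Basics overlap.
Zumba Advanced starts before Stretch Advanced ends → Stretch Advanced and Zumba Advanced overlap.
Stretch Power starts before Stretch Advanced ends → Stretch Advanced and Stretch Power overlap.
Zumba Advanced starts before Barre Basics ends → Barre Basics and Zumba Advanced overlap.
Stretch Power starts before Barre Basics ends → Barre Basics and Stretch Power overlap.
Stretch Power starts before Zumba Advanced ends → Zumba Advanced and Stretch Power overlap.

Barre Basics & HIIT Flow, Barre Basics & Stretch Advanced, Barre Basics & Stretch Power, Barre Basics & Zumba Advanced, Cardio Advanced & Strength Bootcamp, Cardio Advanced & Yoga Circuit, HIIT Flow & Stretch Advanced, Strength Bootcamp & Yoga Circuit, Stretch Advanced & Stretch Power, Stretch Advanced & Zumba Advanced, Stretch Power & Zumba Advanced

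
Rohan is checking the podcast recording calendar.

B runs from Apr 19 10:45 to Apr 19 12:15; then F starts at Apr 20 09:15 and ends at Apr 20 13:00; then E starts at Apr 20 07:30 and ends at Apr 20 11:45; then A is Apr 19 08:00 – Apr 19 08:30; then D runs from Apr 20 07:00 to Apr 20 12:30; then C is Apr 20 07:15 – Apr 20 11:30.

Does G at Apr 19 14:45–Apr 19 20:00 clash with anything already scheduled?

A: ends Apr 19 08:30 at or before G starts Apr 19 14:45 → clear.
B: ends Apr 19 12:15 at or before G starts Apr 19 14:45 → clear.
D: starts Apr 20 07:00 at or after G ends Apr 19 20:00 → clear.
C: starts Apr 20 07:15 at or after G ends Apr 19 20:00 → clear.
E: starts Apr 20 07:30 at or after G ends Apr 19 20:00 → clear.
F: starts Apr 20 09:15 at or after G ends Apr 19 20:00 → clear.

No — it doesn't clash with anything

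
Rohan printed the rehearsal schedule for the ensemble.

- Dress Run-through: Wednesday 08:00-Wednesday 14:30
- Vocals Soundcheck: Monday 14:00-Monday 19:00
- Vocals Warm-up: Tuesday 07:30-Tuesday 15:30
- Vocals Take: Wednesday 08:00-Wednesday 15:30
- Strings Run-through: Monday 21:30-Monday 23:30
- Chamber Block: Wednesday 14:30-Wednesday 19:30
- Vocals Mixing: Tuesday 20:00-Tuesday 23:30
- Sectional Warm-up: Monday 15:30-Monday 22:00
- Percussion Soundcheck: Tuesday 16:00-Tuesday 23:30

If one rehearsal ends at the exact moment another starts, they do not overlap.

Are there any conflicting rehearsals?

Yes

Two intervals overlap when each starts before the other ends.
Sorted by start: Vocals Soundcheck, Sectional Warm-up, Strings Run-through, Vocals Warm-up, Percussion Soundcheck, Vocals Mixing, Dress Run-through, Vocals Take, Chamber Block.
Sectional Warm-up starts before Vocals Soundcheck ends → Vocals Soundcheck and Sectional Warm-up overlap.
That's a conflict, so the schedule is not conflict-free.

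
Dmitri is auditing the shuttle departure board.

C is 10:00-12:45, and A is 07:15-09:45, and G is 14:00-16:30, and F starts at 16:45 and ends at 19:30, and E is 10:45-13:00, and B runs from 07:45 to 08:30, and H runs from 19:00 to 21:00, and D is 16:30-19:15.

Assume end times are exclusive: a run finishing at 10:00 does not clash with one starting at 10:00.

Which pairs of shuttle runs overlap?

Sorted by start: A, B, C, E, G, D, F, H.
B starts before A ends → A and B overlap.
C starts after A ends; A is clear from here.
C starts after B ends; B is clear from here.
E starts before C ends → C and E overlap.
G starts after C ends; C is clear from here.
G starts after E ends; E is clear from here.
D starts exactly when G ends (back-to-back, no overlap); G is clear from here.
F starts before D ends → D and F overlap.
H starts before D ends → D and H overlap.
H starts before F ends → F and H overlap.

A & B, C & E, D & F, D & H, F & H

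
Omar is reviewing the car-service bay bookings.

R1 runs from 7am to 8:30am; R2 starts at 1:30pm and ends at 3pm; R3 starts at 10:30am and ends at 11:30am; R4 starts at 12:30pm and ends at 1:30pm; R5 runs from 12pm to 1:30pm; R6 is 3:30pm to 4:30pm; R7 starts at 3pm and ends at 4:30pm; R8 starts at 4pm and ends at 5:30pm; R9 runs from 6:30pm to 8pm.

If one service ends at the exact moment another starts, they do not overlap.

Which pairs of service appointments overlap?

Sorted by start: R1, R3, R5, R4, R2, R7, R6, R8, R9.
R3 starts after R1 ends, so nothing later overlaps R1 either.
R5 starts after R3 ends, so nothing later overlaps R3 either.
R4 starts before R5 ends → R5 and R4 overlap.
R2 starts exactly when R5 ends (back-to-back, no overlap), so nothing later overlaps R5 either.
R2 starts exactly when R4 ends (back-to-back, no overlap), so nothing later overlaps R4 either.
R7 starts exactly when R2 ends (back-to-back, no overlap), so nothing later overlaps R2 either.
R6 starts before R7 ends → R7 and R6 overlap.
R8 starts before R7 ends → R7 and R8 overlap.
R9 starts after R7 ends.
R8 starts before R6 ends → R6 and R8 overlap.
R9 starts after R6 ends.
R9 starts after R8 ends.

R4 & R5, R6 & R7, R6 & R8, R7 & R8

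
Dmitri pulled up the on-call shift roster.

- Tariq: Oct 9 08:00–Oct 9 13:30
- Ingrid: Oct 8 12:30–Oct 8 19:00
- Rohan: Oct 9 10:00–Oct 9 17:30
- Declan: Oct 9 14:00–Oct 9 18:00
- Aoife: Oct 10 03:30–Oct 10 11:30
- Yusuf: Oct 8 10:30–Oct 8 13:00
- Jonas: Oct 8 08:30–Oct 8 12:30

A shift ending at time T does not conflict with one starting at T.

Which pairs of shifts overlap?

Sorted by start: Jonas, Yusuf, Ingrid, Tariq, Rohan, Declan, Aoife.
Yusuf starts before Jonas ends → Jonas and Yusuf overlap.
Ingrid starts exactly when Jonas ends (back-to-back, no overlap), so Jonas has no further overlaps.
Ingrid starts before Yusuf ends → Yusuf and Ingrid overlap.
Tariq starts after Yusuf ends, so Yusuf has no further overlaps.
Tariq starts after Ingrid ends, so Ingrid has no further overlaps.
Rohan starts before Tariq ends → Tariq and Rohan overlap.
Declan starts after Tariq ends, so Tariq has no further overlaps.
Declan starts before Rohan ends → Rohan and Declan overlap.
Aoife starts after Rohan ends.
Aoife starts after Declan ends.

Declan & Rohan, Ingrid & Yusuf, Jonas & Yusuf, Rohan & Tariq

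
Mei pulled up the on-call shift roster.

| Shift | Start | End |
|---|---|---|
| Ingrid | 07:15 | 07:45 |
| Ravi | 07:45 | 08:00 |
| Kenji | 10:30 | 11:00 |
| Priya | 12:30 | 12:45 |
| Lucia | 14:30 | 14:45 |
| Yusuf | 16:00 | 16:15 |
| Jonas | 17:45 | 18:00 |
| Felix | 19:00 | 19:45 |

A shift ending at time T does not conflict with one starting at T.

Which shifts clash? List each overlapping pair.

Sorted by start: Ingrid, Ravi, Kenji, Priya, Lucia, Yusuf, Jonas, Felix.
Ravi starts exactly when Ingrid ends (back-to-back, no overlap), so Ingrid has no further overlaps.
Kenji starts after Ravi ends, so Ravi has no further overlaps.
Priya starts after Kenji ends, so Kenji has no further overlaps.
Lucia starts after Priya ends, so Priya has no further overlaps.
Yusuf starts after Lucia ends, so Lucia has no further overlaps.
Jonas starts after Yusuf ends, so Yusuf has no further overlaps.
Felix starts after Jonas ends.

no conflicts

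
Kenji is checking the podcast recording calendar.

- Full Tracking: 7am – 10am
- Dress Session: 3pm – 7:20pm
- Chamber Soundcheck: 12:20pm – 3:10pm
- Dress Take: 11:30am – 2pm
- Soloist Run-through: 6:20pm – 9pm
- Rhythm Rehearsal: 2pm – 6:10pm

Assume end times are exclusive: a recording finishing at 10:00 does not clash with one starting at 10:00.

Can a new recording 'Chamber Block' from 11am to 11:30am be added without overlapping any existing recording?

Yes — the slot is free

Full Tracking: ends 10am at or before Chamber Block starts 11am → clear.
Dress Take: starts 11:30am at or after Chamber Block ends 11:30am → clear.
Chamber Soundcheck: starts 12:20pm at or after Chamber Block ends 11:30am → clear.
Rhythm Rehearsal: starts 2pm at or after Chamber Block ends 11:30am → clear.
Dress Session: starts 3pm at or after Chamber Block ends 11:30am → clear.
Soloist Run-through: starts 6:20pm at or after Chamber Block ends 11:30am → clear.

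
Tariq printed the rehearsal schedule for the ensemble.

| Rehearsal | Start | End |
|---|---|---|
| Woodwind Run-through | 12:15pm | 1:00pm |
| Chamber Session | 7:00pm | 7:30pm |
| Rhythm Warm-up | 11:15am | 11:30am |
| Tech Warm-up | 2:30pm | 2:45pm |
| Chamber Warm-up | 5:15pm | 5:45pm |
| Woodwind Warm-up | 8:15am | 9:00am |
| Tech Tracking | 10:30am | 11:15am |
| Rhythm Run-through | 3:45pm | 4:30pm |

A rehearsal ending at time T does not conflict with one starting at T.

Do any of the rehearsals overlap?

Sorted by start: Woodwind Warm-up, Tech Tracking, Rhythm Warm-up, Woodwind Run-through, Tech Warm-up, Rhythm Run-through, Chamber Warm-up, Chamber Session.
Tech Tracking starts after Woodwind Warm-up ends — done with Woodwind Warm-up.
Rhythm Warm-up starts exactly when Tech Tracking ends (back-to-back, no overlap) — done with Tech Tracking.
Woodwind Run-through starts after Rhythm Warm-up ends — done with Rhythm Warm-up.
Tech Warm-up starts after Woodwind Run-through ends — done with Woodwind Run-through.
Rhythm Run-through starts after Tech Warm-up ends — done with Tech Warm-up.
Chamber Warm-up starts after Rhythm Run-through ends — done with Rhythm Run-through.
Chamber Session starts after Chamber Warm-up ends.
Every pair is clear; the schedule has no overlaps.

No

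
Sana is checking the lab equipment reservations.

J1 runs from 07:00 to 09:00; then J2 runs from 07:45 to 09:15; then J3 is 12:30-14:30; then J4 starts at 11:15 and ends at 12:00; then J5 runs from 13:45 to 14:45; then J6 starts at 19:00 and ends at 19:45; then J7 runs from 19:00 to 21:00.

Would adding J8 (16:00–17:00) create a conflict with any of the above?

No — it doesn't clash with anything

J1: ends 09:00 at or before J8 starts 16:00 → clear.
J2: ends 09:15 at or before J8 starts 16:00 → clear.
J4: ends 12:00 at or before J8 starts 16:00 → clear.
J3: ends 14:30 at or before J8 starts 16:00 → clear.
J5: ends 14:45 at or before J8 starts 16:00 → clear.
J6: starts 19:00 at or after J8 ends 17:00 → clear.
J7: starts 19:00 at or after J8 ends 17:00 → clear.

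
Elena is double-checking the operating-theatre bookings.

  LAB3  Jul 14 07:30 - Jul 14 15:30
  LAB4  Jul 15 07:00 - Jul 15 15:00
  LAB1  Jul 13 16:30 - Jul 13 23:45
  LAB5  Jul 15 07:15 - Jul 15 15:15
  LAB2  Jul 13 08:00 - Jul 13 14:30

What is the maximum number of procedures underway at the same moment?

Walk through starts and ends in time order (an end at T is processed before a start at T):
Jul 13 08:00 start LAB2 → 1
Jul 13 14:30 end LAB2 → 0
Jul 13 16:30 start LAB1 → 1
Jul 13 23:45 end LAB1 → 0
Jul 14 07:30 start LAB3 → 1
Jul 14 15:30 end LAB3 → 0
Jul 15 07:00 start LAB4 → 1
Jul 15 07:15 start LAB5 → 2
Jul 15 15:00 end LAB4 → 1
Jul 15 15:15 end LAB5 → 0
Peak is 2, at Jul 15 07:15 (LAB4, LAB5).

2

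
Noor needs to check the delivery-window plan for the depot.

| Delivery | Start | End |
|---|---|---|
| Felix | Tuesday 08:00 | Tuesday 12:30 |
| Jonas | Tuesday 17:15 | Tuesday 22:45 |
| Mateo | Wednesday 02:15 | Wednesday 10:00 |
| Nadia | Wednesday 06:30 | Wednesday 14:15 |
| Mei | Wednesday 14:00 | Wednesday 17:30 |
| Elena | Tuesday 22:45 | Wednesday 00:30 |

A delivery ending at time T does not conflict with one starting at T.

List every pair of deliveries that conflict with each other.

Two intervals overlap when each starts before the other ends.
Sorted by start: Felix, Jonas, Elena, Mateo, Nadia, Mei.
Jonas starts after Felix ends — done with Felix.
Elena starts exactly when Jonas ends (back-to-back, no overlap) — done with Jonas.
Mateo starts after Elena ends — done with Elena.
Nadia starts before Mateo ends → Mateo and Nadia overlap.
Mei starts after Mateo ends.
Mei starts before Nadia ends → Nadia and Mei overlap.

Mateo & Nadia, Mei & Nadia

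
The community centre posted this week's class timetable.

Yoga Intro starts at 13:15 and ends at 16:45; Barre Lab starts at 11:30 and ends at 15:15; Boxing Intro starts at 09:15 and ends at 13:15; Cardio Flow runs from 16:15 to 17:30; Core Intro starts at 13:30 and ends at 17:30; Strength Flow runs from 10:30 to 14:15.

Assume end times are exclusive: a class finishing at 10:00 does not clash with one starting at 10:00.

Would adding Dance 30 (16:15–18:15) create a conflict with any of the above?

Boxing Intro: ends 13:15 at or before Dance 30 starts 16:15 → clear.
Strength Flow: ends 14:15 at or before Dance 30 starts 16:15 → clear.
Barre Lab: ends 15:15 at or before Dance 30 starts 16:15 → clear.
Yoga Intro: starts 13:15 before Dance 30 ends 18:15, and ends 16:45 after Dance 30 starts 16:15 → overlap.
Core Intro: starts 13:30 before Dance 30 ends 18:15, and ends 17:30 after Dance 30 starts 16:15 → overlap.
Cardio Flow: starts 16:15 before Dance 30 ends 18:15, and ends 17:30 after Dance 30 starts 16:15 → overlap.
Dance 30 overlaps Core Intro, Cardio Flow, Yoga Intro.

Yes — it overlaps Cardio Flow, Core Intro, Yoga Intro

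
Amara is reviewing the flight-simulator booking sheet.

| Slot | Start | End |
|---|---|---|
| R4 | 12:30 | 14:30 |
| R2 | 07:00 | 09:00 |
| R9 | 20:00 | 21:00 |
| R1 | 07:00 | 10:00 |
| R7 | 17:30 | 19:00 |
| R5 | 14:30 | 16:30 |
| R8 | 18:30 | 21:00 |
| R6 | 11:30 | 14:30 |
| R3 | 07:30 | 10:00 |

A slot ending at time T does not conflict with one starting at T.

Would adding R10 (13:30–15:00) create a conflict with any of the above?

R1: ends 10:00 at or before R10 starts 13:30 → clear.
R2: ends 09:00 at or before R10 starts 13:30 → clear.
R3: ends 10:00 at or before R10 starts 13:30 → clear.
R6: starts 11:30 before R10 ends 15:00, and ends 14:30 after R10 starts 13:30 → overlap.
R4: starts 12:30 before R10 ends 15:00, and ends 14:30 after R10 starts 13:30 → overlap.
R5: starts 14:30 before R10 ends 15:00, and ends 16:30 after R10 starts 13:30 → overlap.
R7: starts 17:30 at or after R10 ends 15:00 → clear.
R8: starts 18:30 at or after R10 ends 15:00 → clear.
R9: starts 20:00 at or after R10 ends 15:00 → clear.
R10 overlaps R4, R5, R6.

Yes — it overlaps R4, R5, R6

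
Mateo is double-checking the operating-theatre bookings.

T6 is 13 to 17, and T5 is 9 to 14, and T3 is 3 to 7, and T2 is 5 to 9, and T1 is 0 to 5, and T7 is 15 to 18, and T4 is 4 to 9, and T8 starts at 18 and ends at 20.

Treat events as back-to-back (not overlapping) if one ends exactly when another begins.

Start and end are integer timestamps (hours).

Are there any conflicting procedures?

Yes

Sorted by start: T1, T3, T4, T2, T5, T6, T7, T8.
T3 starts before T1 ends → T1 and T3 overlap.
That's a conflict, so the schedule is not conflict-free.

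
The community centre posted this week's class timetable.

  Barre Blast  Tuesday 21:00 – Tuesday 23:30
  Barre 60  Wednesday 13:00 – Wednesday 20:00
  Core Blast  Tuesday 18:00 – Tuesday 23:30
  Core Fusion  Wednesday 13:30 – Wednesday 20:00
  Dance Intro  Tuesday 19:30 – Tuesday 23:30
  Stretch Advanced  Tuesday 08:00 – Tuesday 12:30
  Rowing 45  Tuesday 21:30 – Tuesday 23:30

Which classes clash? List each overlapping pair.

Barre 60 & Core Fusion, Barre Blast & Core Blast, Barre Blast & Dance Intro, Barre Blast & Rowing 45, Core Blast & Dance Intro, Core Blast & Rowing 45, Dance Intro & Rowing 45

Check each pair: they overlap iff neither finishes before the other starts.
Sorted by start: Stretch Advanced, Core Blast, Dance Intro, Barre Blast, Rowing 45, Barre 60, Core Fusion.
Core Blast starts after Stretch Advanced ends — done with Stretch Advanced.
Dance Intro starts before Core Blast ends → Core Blast and Dance Intro overlap.
Barre Blast starts before Core Blast ends → Core Blast and Barre Blast overlap.
Rowing 45 starts before Core Blast ends → Core Blast and Rowing 45 overlap.
Barre 60 starts after Core Blast ends — done with Core Blast.
Barre Blast starts before Dance Intro ends → Dance Intro and Barre Blast overlap.
Rowing 45 starts before Dance Intro ends → Dance Intro and Rowing 45 overlap.
Barre 60 starts after Dance Intro ends — done with Dance Intro.
Rowing 45 starts before Barre Blast ends → Barre Blast and Rowing 45 overlap.
Barre 60 starts after Barre Blast ends — done with Barre Blast.
Barre 60 starts after Rowing 45 ends — done with Rowing 45.
Core Fusion starts before Barre 60 ends → Barre 60 and Core Fusion overlap.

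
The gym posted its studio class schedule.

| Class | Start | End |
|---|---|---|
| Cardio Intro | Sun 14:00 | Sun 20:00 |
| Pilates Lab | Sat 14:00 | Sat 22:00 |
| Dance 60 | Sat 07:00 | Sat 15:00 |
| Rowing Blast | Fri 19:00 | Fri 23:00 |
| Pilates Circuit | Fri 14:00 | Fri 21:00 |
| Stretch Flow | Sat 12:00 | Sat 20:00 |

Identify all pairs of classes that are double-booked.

Check each pair: they overlap iff neither finishes before the other starts.
Sorted by start: Pilates Circuit, Rowing Blast, Dance 60, Stretch Flow, Pilates Lab, Cardio Intro.
Rowing Blast starts before Pilates Circuit ends → Pilates Circuit and Rowing Blast overlap.
Dance 60 starts after Pilates Circuit ends, so nothing later overlaps Pilates Circuit either.
Dance 60 starts after Rowing Blast ends, so nothing later overlaps Rowing Blast either.
Stretch Flow starts before Dance 60 ends → Dance 60 and Stretch Flow overlap.
Pilates Lab starts before Dance 60 ends → Dance 60 and Pilates Lab overlap.
Cardio Intro starts after Dance 60 ends.
Pilates Lab starts before Stretch Flow ends → Stretch Flow and Pilates Lab overlap.
Cardio Intro starts after Stretch Flow ends.
Cardio Intro starts after Pilates Lab ends.

Dance 60 & Pilates Lab, Dance 60 & Stretch Flow, Pilates Circuit & Rowing Blast, Pilates Lab & Stretch Flow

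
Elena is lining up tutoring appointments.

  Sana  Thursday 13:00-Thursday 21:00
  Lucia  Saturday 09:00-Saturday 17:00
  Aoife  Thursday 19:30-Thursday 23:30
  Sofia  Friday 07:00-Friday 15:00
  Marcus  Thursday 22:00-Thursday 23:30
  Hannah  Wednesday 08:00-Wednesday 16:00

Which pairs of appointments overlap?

Aoife & Marcus, Aoife & Sana

Two intervals overlap when each starts before the other ends.
Sorted by start: Hannah, Sana, Aoife, Marcus, Sofia, Lucia.
Sana starts after Hannah ends, so nothing later overlaps Hannah either.
Aoife starts before Sana ends → Sana and Aoife overlap.
Marcus starts after Sana ends, so nothing later overlaps Sana either.
Marcus starts before Aoife ends → Aoife and Marcus overlap.
Sofia starts after Aoife ends, so nothing later overlaps Aoife either.
Sofia starts after Marcus ends, so nothing later overlaps Marcus either.
Lucia starts after Sofia ends.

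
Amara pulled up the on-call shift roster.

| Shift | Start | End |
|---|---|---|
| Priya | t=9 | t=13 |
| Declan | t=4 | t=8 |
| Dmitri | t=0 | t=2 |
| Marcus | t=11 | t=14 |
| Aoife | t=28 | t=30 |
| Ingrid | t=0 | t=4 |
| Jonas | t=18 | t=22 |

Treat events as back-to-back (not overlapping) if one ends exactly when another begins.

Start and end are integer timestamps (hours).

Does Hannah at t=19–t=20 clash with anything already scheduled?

Yes — it overlaps Jonas

Dmitri: ends t=2 at or before Hannah starts t=19 → clear.
Ingrid: ends t=4 at or before Hannah starts t=19 → clear.
Declan: ends t=8 at or before Hannah starts t=19 → clear.
Priya: ends t=13 at or before Hannah starts t=19 → clear.
Marcus: ends t=14 at or before Hannah starts t=19 → clear.
Jonas: starts t=18 before Hannah ends t=20, and ends t=22 after Hannah starts t=19 → overlap.
Aoife: starts t=28 at or after Hannah ends t=20 → clear.
Hannah overlaps Jonas.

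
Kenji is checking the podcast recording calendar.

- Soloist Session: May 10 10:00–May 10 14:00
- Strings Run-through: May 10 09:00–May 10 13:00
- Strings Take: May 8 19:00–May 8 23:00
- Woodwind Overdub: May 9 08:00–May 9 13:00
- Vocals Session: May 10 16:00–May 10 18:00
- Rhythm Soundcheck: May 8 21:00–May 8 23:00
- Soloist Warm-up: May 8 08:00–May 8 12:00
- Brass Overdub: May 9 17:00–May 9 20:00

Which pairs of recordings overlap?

Sorted by start: Soloist Warm-up, Strings Take, Rhythm Soundcheck, Woodwind Overdub, Brass Overdub, Strings Run-through, Soloist Session, Vocals Session.
Strings Take starts after Soloist Warm-up ends, so Soloist Warm-up has no further overlaps.
Rhythm Soundcheck starts before Strings Take ends → Strings Take and Rhythm Soundcheck overlap.
Woodwind Overdub starts after Strings Take ends, so Strings Take has no further overlaps.
Woodwind Overdub starts after Rhythm Soundcheck ends, so Rhythm Soundcheck has no further overlaps.
Brass Overdub starts after Woodwind Overdub ends, so Woodwind Overdub has no further overlaps.
Strings Run-through starts after Brass Overdub ends, so Brass Overdub has no further overlaps.
Soloist Session starts before Strings Run-through ends → Strings Run-through and Soloist Session overlap.
Vocals Session starts after Strings Run-through ends.
Vocals Session starts after Soloist Session ends.

Rhythm Soundcheck & Strings Take, Soloist Session & Strings Run-through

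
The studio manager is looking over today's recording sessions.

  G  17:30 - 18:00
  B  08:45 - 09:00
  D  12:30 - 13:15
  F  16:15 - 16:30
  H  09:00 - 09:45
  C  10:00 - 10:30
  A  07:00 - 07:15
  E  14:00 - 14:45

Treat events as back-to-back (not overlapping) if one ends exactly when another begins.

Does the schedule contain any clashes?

Two intervals overlap when each starts before the other ends.
Sorted by start: A, B, H, C, D, E, F, G.
B starts after A ends — done with A.
H starts exactly when B ends (back-to-back, no overlap) — done with B.
C starts after H ends — done with H.
D starts after C ends — done with C.
E starts after D ends — done with D.
F starts after E ends — done with E.
G starts after F ends.
Every pair is clear; the schedule has no overlaps.

No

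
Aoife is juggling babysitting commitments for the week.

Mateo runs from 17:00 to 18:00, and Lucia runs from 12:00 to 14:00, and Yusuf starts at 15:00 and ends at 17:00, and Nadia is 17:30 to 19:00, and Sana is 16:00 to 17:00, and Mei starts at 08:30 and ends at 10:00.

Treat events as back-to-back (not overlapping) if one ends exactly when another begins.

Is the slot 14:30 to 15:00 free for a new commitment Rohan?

Yes — the slot is free

Mei: ends 10:00 at or before Rohan starts 14:30 → clear.
Lucia: ends 14:00 at or before Rohan starts 14:30 → clear.
Yusuf: starts 15:00 at or after Rohan ends 15:00 → clear.
Sana: starts 16:00 at or after Rohan ends 15:00 → clear.
Mateo: starts 17:00 at or after Rohan ends 15:00 → clear.
Nadia: starts 17:30 at or after Rohan ends 15:00 → clear.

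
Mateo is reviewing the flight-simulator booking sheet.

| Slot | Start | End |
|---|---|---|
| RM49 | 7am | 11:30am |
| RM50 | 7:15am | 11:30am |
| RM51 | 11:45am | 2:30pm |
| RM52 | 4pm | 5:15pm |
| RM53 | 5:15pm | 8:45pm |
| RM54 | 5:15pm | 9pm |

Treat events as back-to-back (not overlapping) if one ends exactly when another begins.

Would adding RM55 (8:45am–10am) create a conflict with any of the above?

Yes — it overlaps RM49, RM50

RM49: starts 7am before RM55 ends 10am, and ends 11:30am after RM55 starts 8:45am → overlap.
RM50: starts 7:15am before RM55 ends 10am, and ends 11:30am after RM55 starts 8:45am → overlap.
RM51: starts 11:45am at or after RM55 ends 10am → clear.
RM52: starts 4pm at or after RM55 ends 10am → clear.
RM53: starts 5:15pm at or after RM55 ends 10am → clear.
RM54: starts 5:15pm at or after RM55 ends 10am → clear.
RM55 overlaps RM49, RM50.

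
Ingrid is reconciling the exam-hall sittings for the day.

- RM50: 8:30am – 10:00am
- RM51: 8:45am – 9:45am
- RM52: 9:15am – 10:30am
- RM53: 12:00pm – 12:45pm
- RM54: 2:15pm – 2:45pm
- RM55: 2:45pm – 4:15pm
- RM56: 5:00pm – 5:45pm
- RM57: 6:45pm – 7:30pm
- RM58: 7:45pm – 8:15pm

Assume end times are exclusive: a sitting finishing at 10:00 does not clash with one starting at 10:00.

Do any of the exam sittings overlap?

Sorted by start: RM50, RM51, RM52, RM53, RM54, RM55, RM56, RM57, RM58.
RM51 starts before RM50 ends → RM50 and RM51 overlap.
That's a conflict, so the schedule is not conflict-free.

Yes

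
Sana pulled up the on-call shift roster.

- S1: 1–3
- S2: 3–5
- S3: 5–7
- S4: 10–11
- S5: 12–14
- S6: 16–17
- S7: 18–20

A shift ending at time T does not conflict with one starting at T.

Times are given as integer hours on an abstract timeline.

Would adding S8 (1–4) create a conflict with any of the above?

S1: starts 1 before S8 ends 4, and ends 3 after S8 starts 1 → overlap.
S2: starts 3 before S8 ends 4, and ends 5 after S8 starts 1 → overlap.
S3: starts 5 at or after S8 ends 4 → clear.
S4: starts 10 at or after S8 ends 4 → clear.
S5: starts 12 at or after S8 ends 4 → clear.
S6: starts 16 at or after S8 ends 4 → clear.
S7: starts 18 at or after S8 ends 4 → clear.
S8 overlaps S1, S2.

Yes — it overlaps S1, S2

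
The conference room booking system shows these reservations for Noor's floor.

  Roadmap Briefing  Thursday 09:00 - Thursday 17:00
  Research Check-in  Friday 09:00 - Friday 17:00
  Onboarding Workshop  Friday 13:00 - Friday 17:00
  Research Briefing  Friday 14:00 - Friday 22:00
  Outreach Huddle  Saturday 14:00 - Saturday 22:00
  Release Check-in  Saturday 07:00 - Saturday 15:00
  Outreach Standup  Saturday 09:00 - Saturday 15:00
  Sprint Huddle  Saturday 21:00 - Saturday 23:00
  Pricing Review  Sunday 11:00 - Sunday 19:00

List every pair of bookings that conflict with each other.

Check each pair: they overlap iff neither finishes before the other starts.
Sorted by start: Roadmap Briefing, Research Check-in, Onboarding Workshop, Research Briefing, Release Check-in, Outreach Standup, Outreach Huddle, Sprint Huddle, Pricing Review.
Research Check-in starts after Roadmap Briefing ends, so nothing later overlaps Roadmap Briefing either.
Onboarding Workshop starts before Research Check-in ends → Research Check-in and Onboarding Workshop overlap.
Research Briefing starts before Research Check-in ends → Research Check-in and Research Briefing overlap.
Release Check-in starts after Research Check-in ends, so nothing later overlaps Research Check-in either.
Research Briefing starts before Onboarding Workshop ends → Onboarding Workshop and Research Briefing overlap.
Release Check-in starts after Onboarding Workshop ends, so nothing later overlaps Onboarding Workshop either.
Release Check-in starts after Research Briefing ends, so nothing later overlaps Research Briefing either.
Outreach Standup starts before Release Check-in ends → Release Check-in and Outreach Standup overlap.
Outreach Huddle starts before Release Check-in ends → Release Check-in and Outreach Huddle overlap.
Sprint Huddle starts after Release Check-in ends, so nothing later overlaps Release Check-in either.
Outreach Huddle starts before Outreach Standup ends → Outreach Standup and Outreach Huddle overlap.
Sprint Huddle starts after Outreach Standup ends, so nothing later overlaps Outreach Standup either.
Sprint Huddle starts before Outreach Huddle ends → Outreach Huddle and Sprint Huddle overlap.
Pricing Review starts after Outreach Huddle ends.
Pricing Review starts after Sprint Huddle ends.

Onboarding Workshop & Research Briefing, Onboarding Workshop & Research Check-in, Outreach Huddle & Outreach Standup, Outreach Huddle & Release Check-in, Outreach Huddle & Sprint Huddle, Outreach Standup & Release Check-in, Research Briefing & Research Check-in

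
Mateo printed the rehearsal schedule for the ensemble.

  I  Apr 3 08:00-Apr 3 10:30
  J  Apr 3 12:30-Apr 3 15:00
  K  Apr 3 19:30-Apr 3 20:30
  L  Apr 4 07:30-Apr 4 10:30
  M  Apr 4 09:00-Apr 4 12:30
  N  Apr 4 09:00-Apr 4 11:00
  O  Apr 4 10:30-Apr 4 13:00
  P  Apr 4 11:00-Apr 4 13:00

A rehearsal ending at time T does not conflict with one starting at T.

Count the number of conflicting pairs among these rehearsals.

Sorted by start: I, J, K, L, M, N, O, P.
J starts after I ends, so nothing later overlaps I either.
K starts after J ends, so nothing later overlaps J either.
L starts after K ends, so nothing later overlaps K either.
M starts before L ends → L and M overlap.
N starts before L ends → L and N overlap.
O starts exactly when L ends (back-to-back, no overlap), so nothing later overlaps L either.
N starts before M ends → M and N overlap.
O starts before M ends → M and O overlap.
P starts before M ends → M and P overlap.
O starts before N ends → N and O overlap.
P starts exactly when N ends (back-to-back, no overlap).
P starts before O ends → O and P overlap.
Overlapping pairs: L & M, L & N, M & N, M & O, M & P, N & O, O & P — 7 in total.

7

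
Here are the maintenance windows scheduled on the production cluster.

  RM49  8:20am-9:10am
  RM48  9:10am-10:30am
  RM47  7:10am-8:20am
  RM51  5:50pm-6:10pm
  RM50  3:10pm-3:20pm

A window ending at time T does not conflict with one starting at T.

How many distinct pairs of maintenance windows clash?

0

Sorted by start: RM47, RM49, RM48, RM50, RM51.
RM49 starts exactly when RM47 ends (back-to-back, no overlap) — done with RM47.
RM48 starts exactly when RM49 ends (back-to-back, no overlap) — done with RM49.
RM50 starts after RM48 ends — done with RM48.
RM51 starts after RM50 ends.
No pair overlaps.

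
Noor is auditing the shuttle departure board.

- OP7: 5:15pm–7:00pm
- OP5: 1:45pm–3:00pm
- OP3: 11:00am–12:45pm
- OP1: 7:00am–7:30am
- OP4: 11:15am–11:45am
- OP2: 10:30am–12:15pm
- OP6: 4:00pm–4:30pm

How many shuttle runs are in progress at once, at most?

3

Sort all start/end points and keep a running count:
7:00am start OP1 → 1
7:30am end OP1 → 0
10:30am start OP2 → 1
11:00am start OP3 → 2
11:15am start OP4 → 3
11:45am end OP4 → 2
12:15pm end OP2 → 1
12:45pm end OP3 → 0
1:45pm start OP5 → 1
3:00pm end OP5 → 0
4:00pm start OP6 → 1
4:30pm end OP6 → 0
5:15pm start OP7 → 1
7:00pm end OP7 → 0
Peak is 3, at 11:15am (OP2, OP3, OP4).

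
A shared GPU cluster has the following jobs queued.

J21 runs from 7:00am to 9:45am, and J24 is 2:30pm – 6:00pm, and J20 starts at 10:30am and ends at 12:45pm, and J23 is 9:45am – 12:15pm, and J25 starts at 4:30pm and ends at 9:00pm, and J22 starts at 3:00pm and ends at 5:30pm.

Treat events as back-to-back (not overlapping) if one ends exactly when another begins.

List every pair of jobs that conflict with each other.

Sorted by start: J21, J23, J20, J24, J22, J25.
J23 starts exactly when J21 ends (back-to-back, no overlap), so nothing later overlaps J21 either.
J20 starts before J23 ends → J23 and J20 overlap.
J24 starts after J23 ends, so nothing later overlaps J23 either.
J24 starts after J20 ends, so nothing later overlaps J20 either.
J22 starts before J24 ends → J24 and J22 overlap.
J25 starts before J24 ends → J24 and J25 overlap.
J25 starts before J22 ends → J22 and J25 overlap.

J20 & J23, J22 & J24, J22 & J25, J24 & J25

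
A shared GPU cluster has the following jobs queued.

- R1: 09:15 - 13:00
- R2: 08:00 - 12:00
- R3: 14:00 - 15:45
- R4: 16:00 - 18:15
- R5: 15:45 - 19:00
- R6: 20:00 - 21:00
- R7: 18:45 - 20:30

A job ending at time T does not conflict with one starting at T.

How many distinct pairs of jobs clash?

4

Check each pair: they overlap iff neither finishes before the other starts.
Sorted by start: R2, R1, R3, R5, R4, R7, R6.
R1 starts before R2 ends → R2 and R1 overlap.
R3 starts after R2 ends, so nothing later overlaps R2 either.
R3 starts after R1 ends, so nothing later overlaps R1 either.
R5 starts exactly when R3 ends (back-to-back, no overlap), so nothing later overlaps R3 either.
R4 starts before R5 ends → R5 and R4 overlap.
R7 starts before R5 ends → R5 and R7 overlap.
R6 starts after R5 ends.
R7 starts after R4 ends, so nothing later overlaps R4 either.
R6 starts before R7 ends → R7 and R6 overlap.
Overlapping pairs: R1 & R2, R4 & R5, R5 & R7, R6 & R7 — 4 in total.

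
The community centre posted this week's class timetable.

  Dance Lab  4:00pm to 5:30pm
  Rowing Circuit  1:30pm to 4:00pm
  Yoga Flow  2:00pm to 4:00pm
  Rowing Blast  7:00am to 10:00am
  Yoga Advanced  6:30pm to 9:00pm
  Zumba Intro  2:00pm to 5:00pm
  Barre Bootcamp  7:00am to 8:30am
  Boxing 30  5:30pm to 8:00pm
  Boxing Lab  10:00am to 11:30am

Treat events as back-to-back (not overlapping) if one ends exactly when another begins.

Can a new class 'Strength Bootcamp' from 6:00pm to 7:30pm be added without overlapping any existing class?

No — it overlaps Boxing 30, Yoga Advanced

Rowing Blast: ends 10:00am at or before Strength Bootcamp starts 6:00pm → clear.
Barre Bootcamp: ends 8:30am at or before Strength Bootcamp starts 6:00pm → clear.
Boxing Lab: ends 11:30am at or before Strength Bootcamp starts 6:00pm → clear.
Rowing Circuit: ends 4:00pm at or before Strength Bootcamp starts 6:00pm → clear.
Yoga Flow: ends 4:00pm at or before Strength Bootcamp starts 6:00pm → clear.
Zumba Intro: ends 5:00pm at or before Strength Bootcamp starts 6:00pm → clear.
Dance Lab: ends 5:30pm at or before Strength Bootcamp starts 6:00pm → clear.
Boxing 30: starts 5:30pm before Strength Bootcamp ends 7:30pm, and ends 8:00pm after Strength Bootcamp starts 6:00pm → overlap.
Yoga Advanced: starts 6:30pm before Strength Bootcamp ends 7:30pm, and ends 9:00pm after Strength Bootcamp starts 6:00pm → overlap.
Strength Bootcamp overlaps Yoga Advanced, Boxing 30.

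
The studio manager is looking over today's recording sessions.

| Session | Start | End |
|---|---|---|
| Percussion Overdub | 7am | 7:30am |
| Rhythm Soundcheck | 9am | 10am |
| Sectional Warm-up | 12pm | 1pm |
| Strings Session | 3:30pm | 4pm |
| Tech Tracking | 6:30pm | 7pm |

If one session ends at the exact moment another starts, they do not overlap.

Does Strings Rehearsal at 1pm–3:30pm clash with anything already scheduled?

Percussion Overdub: ends 7:30am at or before Strings Rehearsal starts 1pm → clear.
Rhythm Soundcheck: ends 10am at or before Strings Rehearsal starts 1pm → clear.
Sectional Warm-up: ends 1pm at or before Strings Rehearsal starts 1pm → clear.
Strings Session: starts 3:30pm at or after Strings Rehearsal ends 3:30pm → clear.
Tech Tracking: starts 6:30pm at or after Strings Rehearsal ends 3:30pm → clear.

No — it doesn't clash with anything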